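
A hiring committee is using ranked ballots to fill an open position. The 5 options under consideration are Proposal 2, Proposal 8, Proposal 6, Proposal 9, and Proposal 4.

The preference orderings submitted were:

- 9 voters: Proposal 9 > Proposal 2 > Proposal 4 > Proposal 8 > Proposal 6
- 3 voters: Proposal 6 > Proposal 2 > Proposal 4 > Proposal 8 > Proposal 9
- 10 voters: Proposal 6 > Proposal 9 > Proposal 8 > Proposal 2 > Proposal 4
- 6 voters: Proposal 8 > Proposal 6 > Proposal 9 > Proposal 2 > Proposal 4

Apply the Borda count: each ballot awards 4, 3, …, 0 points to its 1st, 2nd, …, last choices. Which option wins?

Proposal 9

Borda scores:
  Proposal 2: 9·3 + 3·3 + 10·1 + 6·1 = 52
  Proposal 8: 9·1 + 3·1 + 10·2 + 6·4 = 56
  Proposal 6: 9·0 + 3·4 + 10·4 + 6·3 = 70
  Proposal 9: 9·4 + 3·0 + 10·3 + 6·2 = 78
  Proposal 4: 9·2 + 3·2 + 10·0 + 6·0 = 24
Proposal 9 has the highest total.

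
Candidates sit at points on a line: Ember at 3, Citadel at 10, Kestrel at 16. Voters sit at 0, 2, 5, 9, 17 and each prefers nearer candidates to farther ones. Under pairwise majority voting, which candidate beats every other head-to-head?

With single-peaked preferences on a line, the Condorcet winner is the candidate closest to the median voter.
The median voter (position 5) is closest to Ember at 3.
Check: Ember vs Kestrel — voters closer to Ember: 4 of 5.

Ember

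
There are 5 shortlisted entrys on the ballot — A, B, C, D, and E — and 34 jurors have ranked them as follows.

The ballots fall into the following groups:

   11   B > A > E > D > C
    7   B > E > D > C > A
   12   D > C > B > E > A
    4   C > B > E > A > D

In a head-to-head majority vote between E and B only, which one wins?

B

Ballots ranking E above B: 0.
Ballots ranking B above E: 11+7+12+4 = 34.
B wins the head-to-head, 34–0.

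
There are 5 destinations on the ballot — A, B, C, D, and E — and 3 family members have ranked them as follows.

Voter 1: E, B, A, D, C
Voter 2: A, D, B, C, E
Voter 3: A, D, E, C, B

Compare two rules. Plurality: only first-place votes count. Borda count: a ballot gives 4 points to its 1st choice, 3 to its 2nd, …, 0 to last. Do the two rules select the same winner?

Yes

Plurality first-place counts: A 2, B 0, C 0, D 0, E 1 → A.
Borda totals: A 10, B 5, C 2, D 7, E 6 → A.
The two rules agree on A.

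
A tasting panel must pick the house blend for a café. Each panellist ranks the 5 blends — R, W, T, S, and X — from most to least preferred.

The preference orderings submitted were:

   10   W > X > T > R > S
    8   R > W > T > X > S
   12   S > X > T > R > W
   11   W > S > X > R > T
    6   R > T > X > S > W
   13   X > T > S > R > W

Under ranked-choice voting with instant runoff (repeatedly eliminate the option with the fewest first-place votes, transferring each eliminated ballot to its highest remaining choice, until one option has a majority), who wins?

Round 1: W 21, R 14, X 13, S 12, T 0. T has the fewest and is eliminated.
Round 2: W 21, R 14, X 13, S 12. S has the fewest and is eliminated.
Round 3: X 25, W 21, R 14. R has the fewest and is eliminated.
Round 4: X 31, W 29. X has a majority.

X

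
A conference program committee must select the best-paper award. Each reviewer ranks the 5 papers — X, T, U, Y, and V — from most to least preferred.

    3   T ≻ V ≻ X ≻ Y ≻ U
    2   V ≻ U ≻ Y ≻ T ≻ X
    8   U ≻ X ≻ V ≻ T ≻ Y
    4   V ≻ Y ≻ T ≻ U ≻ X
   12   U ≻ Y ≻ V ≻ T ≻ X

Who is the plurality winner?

First-place vote totals:
  X: 0
  T: 3
  U: 20
  Y: 0
  V: 6
U has the most first-place votes.

U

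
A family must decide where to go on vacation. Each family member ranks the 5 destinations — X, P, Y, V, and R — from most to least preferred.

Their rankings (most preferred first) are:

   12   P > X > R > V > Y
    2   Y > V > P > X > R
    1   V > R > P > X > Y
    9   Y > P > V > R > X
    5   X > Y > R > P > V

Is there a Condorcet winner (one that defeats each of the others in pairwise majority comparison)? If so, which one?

Head-to-head results (29 voters total):
X vs P: P wins 24–5.
X vs Y: X wins 18–11.
X vs V: X wins 17–12.
X vs R: X wins 19–10.
P vs Y: Y wins 16–13.
P vs V: P wins 26–3.
P vs R: P wins 23–6.
Y vs V: Y wins 16–13.
Y vs R: Y wins 16–13.
V vs R: R wins 17–12.
No candidate beats all others: X beats Y beats P beats X, a majority cycle.

There is no Condorcet winner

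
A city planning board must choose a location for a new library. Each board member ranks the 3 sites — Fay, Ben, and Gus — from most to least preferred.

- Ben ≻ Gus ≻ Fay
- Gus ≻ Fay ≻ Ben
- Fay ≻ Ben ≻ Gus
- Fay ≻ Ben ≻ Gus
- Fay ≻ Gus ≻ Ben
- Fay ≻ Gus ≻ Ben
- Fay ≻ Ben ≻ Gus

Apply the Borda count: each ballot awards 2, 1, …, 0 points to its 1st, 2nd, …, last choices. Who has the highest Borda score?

Borda scores:
  Fay: 0 + 1 + 2 + 2 + 2 + 2 + 2 = 11
  Ben: 2 + 0 + 1 + 1 + 0 + 0 + 1 = 5
  Gus: 1 + 2 + 0 + 0 + 1 + 1 + 0 = 5
Fay has the highest total.

Fay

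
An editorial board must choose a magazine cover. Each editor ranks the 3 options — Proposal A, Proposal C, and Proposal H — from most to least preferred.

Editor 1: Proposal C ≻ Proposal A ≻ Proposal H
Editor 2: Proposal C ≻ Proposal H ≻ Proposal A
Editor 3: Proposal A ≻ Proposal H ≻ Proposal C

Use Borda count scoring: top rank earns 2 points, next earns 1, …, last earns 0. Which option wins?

Proposal C

Borda scores:
  Proposal A: 1 + 0 + 2 = 3
  Proposal C: 2 + 2 + 0 = 4
  Proposal H: 0 + 1 + 1 = 2
Proposal C has the highest total.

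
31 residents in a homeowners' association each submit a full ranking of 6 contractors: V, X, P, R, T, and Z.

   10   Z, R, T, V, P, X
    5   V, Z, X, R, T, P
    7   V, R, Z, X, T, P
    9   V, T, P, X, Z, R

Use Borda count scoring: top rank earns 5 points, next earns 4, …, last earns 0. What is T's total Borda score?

78

Borda scores:
  V: 10·2 + 5·5 + 7·5 + 9·5 = 125
  X: 10·0 + 5·3 + 7·2 + 9·2 = 47
  P: 10·1 + 5·0 + 7·0 + 9·3 = 37
  R: 10·4 + 5·2 + 7·4 + 9·0 = 78
  T: 10·3 + 5·1 + 7·1 + 9·4 = 78
  Z: 10·5 + 5·4 + 7·3 + 9·1 = 100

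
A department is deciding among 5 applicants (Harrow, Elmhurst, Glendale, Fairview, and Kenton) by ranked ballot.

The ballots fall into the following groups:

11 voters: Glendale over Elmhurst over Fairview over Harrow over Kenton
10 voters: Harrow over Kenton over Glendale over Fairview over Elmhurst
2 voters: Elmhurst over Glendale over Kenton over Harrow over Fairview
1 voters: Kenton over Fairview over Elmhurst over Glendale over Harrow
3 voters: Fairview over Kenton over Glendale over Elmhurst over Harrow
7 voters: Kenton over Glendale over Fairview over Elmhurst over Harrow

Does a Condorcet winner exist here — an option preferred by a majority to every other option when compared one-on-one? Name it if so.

There is no Condorcet winner

Head-to-head results (34 voters total):
Harrow vs Elmhurst: Elmhurst wins 24–10.
Harrow vs Glendale: Glendale wins 24–10.
Harrow vs Fairview: Fairview wins 22–12.
Harrow vs Kenton: Harrow wins 21–13.
Elmhurst vs Glendale: Glendale wins 31–3.
Elmhurst vs Fairview: Fairview wins 21–13.
Elmhurst vs Kenton: Kenton wins 21–13.
Glendale vs Fairview: Glendale wins 30–4.
Glendale vs Kenton: Kenton wins 21–13.
Fairview vs Kenton: Kenton wins 20–14.
No candidate beats all others: Harrow beats Kenton beats Elmhurst beats Harrow, a majority cycle.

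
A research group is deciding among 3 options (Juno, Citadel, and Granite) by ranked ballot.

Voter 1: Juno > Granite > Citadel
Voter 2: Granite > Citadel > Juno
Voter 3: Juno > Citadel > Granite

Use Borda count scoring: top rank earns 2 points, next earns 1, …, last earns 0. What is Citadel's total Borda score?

2

Borda scores:
  Juno: 2 + 0 + 2 = 4
  Citadel: 0 + 1 + 1 = 2
  Granite: 1 + 2 + 0 = 3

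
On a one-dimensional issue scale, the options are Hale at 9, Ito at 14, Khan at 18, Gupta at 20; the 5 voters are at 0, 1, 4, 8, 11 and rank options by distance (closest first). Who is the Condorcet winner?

With single-peaked preferences on a line, the Condorcet winner is the candidate closest to the median voter.
The median voter (position 4) is closest to Hale at 9.
Check: Hale vs Khan — voters closer to Hale: 5 of 5.

Hale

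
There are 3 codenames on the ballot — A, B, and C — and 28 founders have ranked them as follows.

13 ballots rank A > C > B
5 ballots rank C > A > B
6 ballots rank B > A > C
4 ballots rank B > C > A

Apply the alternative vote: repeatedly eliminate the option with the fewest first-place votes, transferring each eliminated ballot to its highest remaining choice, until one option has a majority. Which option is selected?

A

Round 1: A 13, B 10, C 5. C has the fewest and is eliminated.
Round 2: A 18, B 10. A has a majority.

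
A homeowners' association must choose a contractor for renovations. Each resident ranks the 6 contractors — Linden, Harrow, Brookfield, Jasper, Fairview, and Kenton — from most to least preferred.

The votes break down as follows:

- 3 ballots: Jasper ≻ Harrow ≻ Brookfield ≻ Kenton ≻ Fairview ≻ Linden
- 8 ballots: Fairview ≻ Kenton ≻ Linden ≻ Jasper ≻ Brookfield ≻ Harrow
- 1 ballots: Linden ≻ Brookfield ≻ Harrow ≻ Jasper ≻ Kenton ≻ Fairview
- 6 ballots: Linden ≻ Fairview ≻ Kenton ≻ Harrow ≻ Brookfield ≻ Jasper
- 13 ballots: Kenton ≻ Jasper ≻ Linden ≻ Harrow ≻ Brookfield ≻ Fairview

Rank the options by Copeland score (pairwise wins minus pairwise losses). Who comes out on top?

Pairwise results:
  Linden vs Harrow: Linden wins 28–3.
  Linden vs Brookfield: Linden wins 28–3.
  Linden vs Jasper: Jasper wins 16–15.
  Linden vs Fairview: Linden wins 20–11.
  Linden vs Kenton: Kenton wins 24–7.
  Harrow vs Brookfield: Harrow wins 22–9.
  Harrow vs Jasper: Jasper wins 24–7.
  Harrow vs Fairview: Harrow wins 17–14.
  Harrow vs Kenton: Kenton wins 27–4.
  Brookfield vs Jasper: Jasper wins 24–7.
  Brookfield vs Fairview: Brookfield wins 17–14.
  Brookfield vs Kenton: Kenton wins 27–4.
  Jasper vs Fairview: Jasper wins 17–14.
  Jasper vs Kenton: Kenton wins 27–4.
  Fairview vs Kenton: Kenton wins 17–14.
Copeland scores (wins − losses):
  Linden: 3 − 2 = 1
  Harrow: 2 − 3 = -1
  Brookfield: 1 − 4 = -3
  Jasper: 4 − 1 = 3
  Fairview: 0 − 5 = -5
  Kenton: 5 − 0 = 5
Kenton has the best Copeland score.

Kenton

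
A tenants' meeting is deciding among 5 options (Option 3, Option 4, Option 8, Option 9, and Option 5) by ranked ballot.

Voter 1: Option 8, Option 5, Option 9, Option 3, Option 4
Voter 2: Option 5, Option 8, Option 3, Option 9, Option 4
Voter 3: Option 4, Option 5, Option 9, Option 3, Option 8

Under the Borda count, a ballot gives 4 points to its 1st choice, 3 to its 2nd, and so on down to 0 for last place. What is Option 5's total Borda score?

10

Borda scores:
  Option 3: 1 + 2 + 1 = 4
  Option 4: 0 + 0 + 4 = 4
  Option 8: 4 + 3 + 0 = 7
  Option 9: 2 + 1 + 2 = 5
  Option 5: 3 + 4 + 3 = 10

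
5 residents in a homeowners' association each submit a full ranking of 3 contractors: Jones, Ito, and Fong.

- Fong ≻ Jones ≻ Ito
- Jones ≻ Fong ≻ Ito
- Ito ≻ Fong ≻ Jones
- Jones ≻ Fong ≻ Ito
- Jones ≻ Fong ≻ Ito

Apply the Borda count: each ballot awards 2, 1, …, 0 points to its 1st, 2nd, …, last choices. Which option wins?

Jones

Borda scores:
  Jones: 1 + 2 + 0 + 2 + 2 = 7
  Ito: 0 + 0 + 2 + 0 + 0 = 2
  Fong: 2 + 1 + 1 + 1 + 1 = 6
Jones has the highest total.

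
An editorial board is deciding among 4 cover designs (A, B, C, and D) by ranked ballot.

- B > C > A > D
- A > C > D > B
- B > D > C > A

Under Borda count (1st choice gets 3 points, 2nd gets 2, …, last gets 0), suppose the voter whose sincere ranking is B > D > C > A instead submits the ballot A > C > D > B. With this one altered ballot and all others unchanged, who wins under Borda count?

A

Borda totals with the altered ballot: A 7, B 3, C 6, D 2.
The switch changes the winner from B to A.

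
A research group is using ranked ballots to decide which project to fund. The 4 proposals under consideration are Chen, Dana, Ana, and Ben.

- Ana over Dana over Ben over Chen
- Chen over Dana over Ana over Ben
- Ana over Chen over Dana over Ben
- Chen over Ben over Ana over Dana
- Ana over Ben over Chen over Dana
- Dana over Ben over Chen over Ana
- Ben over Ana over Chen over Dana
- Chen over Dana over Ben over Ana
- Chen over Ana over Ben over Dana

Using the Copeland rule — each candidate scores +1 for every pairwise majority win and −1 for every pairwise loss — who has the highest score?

Chen

Pairwise results:
  Chen vs Dana: Chen wins 7–2.
  Chen vs Ana: Chen wins 5–4.
  Chen vs Ben: Chen wins 5–4.
  Dana vs Ana: Ana wins 6–3.
  Dana vs Ben: Dana wins 5–4.
  Ana vs Ben: Ana wins 5–4.
Copeland scores (wins − losses):
  Chen: 3 − 0 = 3
  Dana: 1 − 2 = -1
  Ana: 2 − 1 = 1
  Ben: 0 − 3 = -3
Chen has the best Copeland score.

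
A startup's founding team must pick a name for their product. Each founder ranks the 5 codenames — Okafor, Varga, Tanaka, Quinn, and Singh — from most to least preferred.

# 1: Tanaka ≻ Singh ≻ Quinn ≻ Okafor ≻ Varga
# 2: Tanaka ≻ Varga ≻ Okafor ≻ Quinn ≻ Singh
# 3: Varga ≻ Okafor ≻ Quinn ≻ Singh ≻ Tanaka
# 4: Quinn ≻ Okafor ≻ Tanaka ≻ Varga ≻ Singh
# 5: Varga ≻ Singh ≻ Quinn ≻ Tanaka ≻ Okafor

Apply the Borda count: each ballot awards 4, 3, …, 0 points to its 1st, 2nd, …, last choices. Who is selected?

Varga

Borda scores:
  Okafor: 1 + 2 + 3 + 3 + 0 = 9
  Varga: 0 + 3 + 4 + 1 + 4 = 12
  Tanaka: 4 + 4 + 0 + 2 + 1 = 11
  Quinn: 2 + 1 + 2 + 4 + 2 = 11
  Singh: 3 + 0 + 1 + 0 + 3 = 7
Varga has the highest total.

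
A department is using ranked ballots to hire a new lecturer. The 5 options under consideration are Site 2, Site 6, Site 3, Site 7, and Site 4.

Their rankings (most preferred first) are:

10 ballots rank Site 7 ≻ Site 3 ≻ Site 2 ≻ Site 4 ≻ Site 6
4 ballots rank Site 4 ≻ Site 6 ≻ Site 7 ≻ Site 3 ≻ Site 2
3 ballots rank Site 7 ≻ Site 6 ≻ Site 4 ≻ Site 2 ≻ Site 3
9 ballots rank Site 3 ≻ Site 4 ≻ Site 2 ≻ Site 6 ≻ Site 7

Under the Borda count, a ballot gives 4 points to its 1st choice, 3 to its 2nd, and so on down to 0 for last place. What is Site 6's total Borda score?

30

Borda scores:
  Site 2: 10·2 + 4·0 + 3·1 + 9·2 = 41
  Site 6: 10·0 + 4·3 + 3·3 + 9·1 = 30
  Site 3: 10·3 + 4·1 + 3·0 + 9·4 = 70
  Site 7: 10·4 + 4·2 + 3·4 + 9·0 = 60
  Site 4: 10·1 + 4·4 + 3·2 + 9·3 = 59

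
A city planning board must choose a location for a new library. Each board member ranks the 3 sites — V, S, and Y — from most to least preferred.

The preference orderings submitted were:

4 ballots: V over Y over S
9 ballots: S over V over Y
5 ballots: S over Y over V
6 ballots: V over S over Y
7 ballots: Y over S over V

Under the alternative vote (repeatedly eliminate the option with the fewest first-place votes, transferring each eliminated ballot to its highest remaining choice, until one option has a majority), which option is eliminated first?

Round 1: S 14, V 10, Y 7. Y has the fewest and is eliminated.
Round 2: S 21, V 10. S has a majority.

Y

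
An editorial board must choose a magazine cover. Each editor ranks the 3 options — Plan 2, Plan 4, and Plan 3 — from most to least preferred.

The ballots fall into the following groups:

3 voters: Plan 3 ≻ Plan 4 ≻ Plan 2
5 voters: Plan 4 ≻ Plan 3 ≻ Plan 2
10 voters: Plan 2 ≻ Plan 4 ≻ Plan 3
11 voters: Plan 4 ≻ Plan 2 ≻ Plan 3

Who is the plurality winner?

Plan 4

First-place vote totals:
  Plan 2: 10
  Plan 4: 16
  Plan 3: 3
Plan 4 has the most first-place votes.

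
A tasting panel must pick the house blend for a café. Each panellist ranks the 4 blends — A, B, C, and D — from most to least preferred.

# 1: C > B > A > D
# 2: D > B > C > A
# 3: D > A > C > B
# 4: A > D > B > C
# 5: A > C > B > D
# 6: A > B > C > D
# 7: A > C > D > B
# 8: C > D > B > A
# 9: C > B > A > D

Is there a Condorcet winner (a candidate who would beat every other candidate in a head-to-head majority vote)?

Head-to-head results (9 voters total):
A vs B: A wins 5–4.
A vs C: A wins 5–4.
A vs D: A wins 6–3.
B vs C: C wins 6–3.
B vs D: D wins 5–4.
C vs D: C wins 6–3.
A beats each rival — B (5–4), C (5–4), D (6–3) — so A is the Condorcet winner.

Yes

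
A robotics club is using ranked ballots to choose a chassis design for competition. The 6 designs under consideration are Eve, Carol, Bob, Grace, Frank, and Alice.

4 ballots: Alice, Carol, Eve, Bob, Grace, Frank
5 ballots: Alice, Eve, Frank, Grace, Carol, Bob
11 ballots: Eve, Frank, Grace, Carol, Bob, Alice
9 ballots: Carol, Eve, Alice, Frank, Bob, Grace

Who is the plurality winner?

First-place vote totals:
  Eve: 11
  Carol: 9
  Bob: 0
  Grace: 0
  Frank: 0
  Alice: 9
Eve has the most first-place votes.

Eve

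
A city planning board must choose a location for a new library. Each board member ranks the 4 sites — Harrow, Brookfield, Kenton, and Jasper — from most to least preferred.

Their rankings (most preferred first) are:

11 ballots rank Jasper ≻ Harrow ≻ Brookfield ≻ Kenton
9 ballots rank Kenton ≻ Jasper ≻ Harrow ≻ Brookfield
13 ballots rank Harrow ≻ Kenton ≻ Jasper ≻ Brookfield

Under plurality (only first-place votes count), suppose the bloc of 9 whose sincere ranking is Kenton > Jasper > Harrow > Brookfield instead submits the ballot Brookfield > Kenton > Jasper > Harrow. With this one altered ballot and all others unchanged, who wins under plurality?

First-place totals with the altered ballot: Harrow 13, Brookfield 9, Kenton 0, Jasper 11.
The winner is unchanged: still Harrow.

Harrow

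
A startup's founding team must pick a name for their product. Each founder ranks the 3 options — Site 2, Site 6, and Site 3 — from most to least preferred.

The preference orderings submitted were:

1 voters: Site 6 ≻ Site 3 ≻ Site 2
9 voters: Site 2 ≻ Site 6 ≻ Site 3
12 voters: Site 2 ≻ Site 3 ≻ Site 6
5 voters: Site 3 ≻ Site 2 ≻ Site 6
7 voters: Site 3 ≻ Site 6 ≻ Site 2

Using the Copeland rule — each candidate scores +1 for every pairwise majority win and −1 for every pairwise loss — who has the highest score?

Site 2

Pairwise results:
  Site 2 vs Site 6: Site 2 wins 26–8.
  Site 2 vs Site 3: Site 2 wins 21–13.
  Site 6 vs Site 3: Site 3 wins 24–10.
Copeland scores (wins − losses):
  Site 2: 2 − 0 = 2
  Site 6: 0 − 2 = -2
  Site 3: 1 − 1 = 0
Site 2 has the best Copeland score.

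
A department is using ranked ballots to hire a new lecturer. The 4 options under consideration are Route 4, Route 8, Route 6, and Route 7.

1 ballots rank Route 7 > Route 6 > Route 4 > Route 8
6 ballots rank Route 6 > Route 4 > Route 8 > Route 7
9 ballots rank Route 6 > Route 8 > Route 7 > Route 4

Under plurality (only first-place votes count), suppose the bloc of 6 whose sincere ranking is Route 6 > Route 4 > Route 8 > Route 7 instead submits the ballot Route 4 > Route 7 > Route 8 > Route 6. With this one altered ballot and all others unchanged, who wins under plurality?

Route 6

First-place totals with the altered ballot: Route 4 6, Route 8 0, Route 6 9, Route 7 1.
The winner is unchanged: still Route 6.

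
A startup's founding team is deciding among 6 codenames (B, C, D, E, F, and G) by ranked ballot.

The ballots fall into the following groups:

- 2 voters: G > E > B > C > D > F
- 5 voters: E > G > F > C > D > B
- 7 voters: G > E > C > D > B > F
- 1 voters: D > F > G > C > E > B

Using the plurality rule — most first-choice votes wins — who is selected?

First-place vote totals:
  B: 0
  C: 0
  D: 1
  E: 5
  F: 0
  G: 9
G has the most first-place votes.

G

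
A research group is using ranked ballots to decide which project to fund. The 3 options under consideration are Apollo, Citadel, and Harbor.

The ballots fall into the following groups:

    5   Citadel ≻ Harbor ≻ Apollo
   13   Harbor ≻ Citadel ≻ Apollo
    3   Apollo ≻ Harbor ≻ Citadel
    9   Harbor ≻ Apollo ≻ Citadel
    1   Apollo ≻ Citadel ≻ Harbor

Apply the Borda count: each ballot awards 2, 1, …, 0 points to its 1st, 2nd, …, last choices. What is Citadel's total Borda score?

24

Borda scores:
  Apollo: 5·0 + 13·0 + 3·2 + 9·1 + 2 = 17
  Citadel: 5·2 + 13·1 + 3·0 + 9·0 + 1 = 24
  Harbor: 5·1 + 13·2 + 3·1 + 9·2 + 0 = 52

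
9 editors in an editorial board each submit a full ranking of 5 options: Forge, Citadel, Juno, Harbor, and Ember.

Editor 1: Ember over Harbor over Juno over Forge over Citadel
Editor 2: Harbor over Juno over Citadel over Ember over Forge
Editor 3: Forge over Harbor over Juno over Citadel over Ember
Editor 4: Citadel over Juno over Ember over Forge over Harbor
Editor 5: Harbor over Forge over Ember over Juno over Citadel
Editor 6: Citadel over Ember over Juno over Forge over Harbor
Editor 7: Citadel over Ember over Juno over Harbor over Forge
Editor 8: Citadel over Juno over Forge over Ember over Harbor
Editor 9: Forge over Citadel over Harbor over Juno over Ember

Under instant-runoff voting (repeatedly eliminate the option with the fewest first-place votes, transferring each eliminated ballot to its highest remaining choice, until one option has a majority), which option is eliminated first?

Juno

Round 1: Citadel 4, Forge 2, Harbor 2, Ember 1, Juno 0. Juno has the fewest and is eliminated.
Round 2: Citadel 4, Forge 2, Harbor 2, Ember 1. Ember has the fewest and is eliminated.
Round 3: Citadel 4, Harbor 3, Forge 2. Forge has the fewest and is eliminated.
Round 4: Citadel 5, Harbor 4. Citadel has a majority.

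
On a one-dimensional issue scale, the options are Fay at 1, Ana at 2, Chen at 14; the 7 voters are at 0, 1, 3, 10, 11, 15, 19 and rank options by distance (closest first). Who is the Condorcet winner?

Chen

With single-peaked preferences on a line, the Condorcet winner is the candidate closest to the median voter.
The median voter (position 10) is closest to Chen at 14.
Check: Chen vs Fay — voters closer to Chen: 4 of 7.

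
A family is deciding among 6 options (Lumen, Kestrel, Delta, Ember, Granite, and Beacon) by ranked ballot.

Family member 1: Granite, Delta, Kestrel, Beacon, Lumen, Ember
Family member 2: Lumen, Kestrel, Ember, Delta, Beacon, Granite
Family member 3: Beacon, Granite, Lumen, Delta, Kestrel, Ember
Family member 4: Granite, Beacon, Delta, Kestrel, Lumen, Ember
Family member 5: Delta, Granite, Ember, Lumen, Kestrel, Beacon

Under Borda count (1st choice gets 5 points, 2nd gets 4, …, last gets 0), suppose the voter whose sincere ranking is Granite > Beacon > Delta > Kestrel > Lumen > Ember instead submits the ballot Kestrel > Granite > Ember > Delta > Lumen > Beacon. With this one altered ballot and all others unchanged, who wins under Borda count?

Granite

Borda totals with the altered ballot: Lumen 12, Kestrel 14, Delta 15, Ember 9, Granite 17, Beacon 8.
The winner is unchanged: still Granite.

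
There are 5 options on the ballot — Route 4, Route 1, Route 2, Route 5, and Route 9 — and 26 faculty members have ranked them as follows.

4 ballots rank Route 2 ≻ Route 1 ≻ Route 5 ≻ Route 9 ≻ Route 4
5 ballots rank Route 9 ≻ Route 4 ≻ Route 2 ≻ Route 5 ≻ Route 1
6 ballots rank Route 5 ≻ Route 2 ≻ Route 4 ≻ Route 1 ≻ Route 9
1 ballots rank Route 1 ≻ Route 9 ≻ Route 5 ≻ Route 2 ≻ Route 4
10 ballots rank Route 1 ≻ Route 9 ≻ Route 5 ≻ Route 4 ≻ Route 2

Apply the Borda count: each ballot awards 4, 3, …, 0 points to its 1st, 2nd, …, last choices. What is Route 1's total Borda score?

62

Borda scores:
  Route 4: 4·0 + 5·3 + 6·2 + 0 + 10·1 = 37
  Route 1: 4·3 + 5·0 + 6·1 + 4 + 10·4 = 62
  Route 2: 4·4 + 5·2 + 6·3 + 1 + 10·0 = 45
  Route 5: 4·2 + 5·1 + 6·4 + 2 + 10·2 = 59
  Route 9: 4·1 + 5·4 + 6·0 + 3 + 10·3 = 57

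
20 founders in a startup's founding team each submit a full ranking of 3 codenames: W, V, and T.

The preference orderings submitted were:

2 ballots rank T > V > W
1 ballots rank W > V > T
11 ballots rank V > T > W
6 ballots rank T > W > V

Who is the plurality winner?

V

First-place vote totals:
  W: 1
  V: 11
  T: 8
V has the most first-place votes.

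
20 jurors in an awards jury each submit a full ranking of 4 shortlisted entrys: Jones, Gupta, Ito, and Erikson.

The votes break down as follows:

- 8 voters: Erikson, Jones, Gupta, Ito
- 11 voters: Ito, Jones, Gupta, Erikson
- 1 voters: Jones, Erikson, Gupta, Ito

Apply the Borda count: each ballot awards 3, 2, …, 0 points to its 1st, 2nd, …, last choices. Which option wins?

Jones

Borda scores:
  Jones: 8·2 + 11·2 + 3 = 41
  Gupta: 8·1 + 11·1 + 1 = 20
  Ito: 8·0 + 11·3 + 0 = 33
  Erikson: 8·3 + 11·0 + 2 = 26
Jones has the highest total.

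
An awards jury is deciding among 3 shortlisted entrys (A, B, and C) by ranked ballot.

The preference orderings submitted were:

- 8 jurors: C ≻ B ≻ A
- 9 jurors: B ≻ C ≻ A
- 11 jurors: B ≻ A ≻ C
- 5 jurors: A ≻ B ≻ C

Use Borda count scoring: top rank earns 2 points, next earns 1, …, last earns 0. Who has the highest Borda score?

B

Borda scores:
  A: 8·0 + 9·0 + 11·1 + 5·2 = 21
  B: 8·1 + 9·2 + 11·2 + 5·1 = 53
  C: 8·2 + 9·1 + 11·0 + 5·0 = 25
B has the highest total.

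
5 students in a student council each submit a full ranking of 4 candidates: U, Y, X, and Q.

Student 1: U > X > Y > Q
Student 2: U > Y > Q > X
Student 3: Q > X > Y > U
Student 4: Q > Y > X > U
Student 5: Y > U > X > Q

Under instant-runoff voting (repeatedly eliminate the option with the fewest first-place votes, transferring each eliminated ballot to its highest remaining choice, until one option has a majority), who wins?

Round 1: U 2, Q 2, Y 1, X 0. X has the fewest and is eliminated.
Round 2: U 2, Q 2, Y 1. Y has the fewest and is eliminated.
Round 3: U 3, Q 2. U has a majority.

U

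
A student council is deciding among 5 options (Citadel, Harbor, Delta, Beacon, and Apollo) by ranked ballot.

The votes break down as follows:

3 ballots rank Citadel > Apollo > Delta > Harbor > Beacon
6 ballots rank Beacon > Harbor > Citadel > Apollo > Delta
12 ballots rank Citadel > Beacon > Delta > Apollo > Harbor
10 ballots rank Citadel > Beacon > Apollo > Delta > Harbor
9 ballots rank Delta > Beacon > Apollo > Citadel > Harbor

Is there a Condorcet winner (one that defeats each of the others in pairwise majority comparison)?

Yes

Head-to-head results (40 voters total):
Citadel vs Harbor: Citadel wins 34–6.
Citadel vs Delta: Citadel wins 31–9.
Citadel vs Beacon: Citadel wins 25–15.
Citadel vs Apollo: Citadel wins 31–9.
Harbor vs Delta: Delta wins 34–6.
Harbor vs Beacon: Beacon wins 37–3.
Harbor vs Apollo: Apollo wins 34–6.
Delta vs Beacon: Beacon wins 28–12.
Delta vs Apollo: Delta wins 21–19.
Beacon vs Apollo: Beacon wins 37–3.
Citadel beats each rival — Harbor (34–6), Delta (31–9), Beacon (25–15), Apollo (31–9) — so Citadel is the Condorcet winner.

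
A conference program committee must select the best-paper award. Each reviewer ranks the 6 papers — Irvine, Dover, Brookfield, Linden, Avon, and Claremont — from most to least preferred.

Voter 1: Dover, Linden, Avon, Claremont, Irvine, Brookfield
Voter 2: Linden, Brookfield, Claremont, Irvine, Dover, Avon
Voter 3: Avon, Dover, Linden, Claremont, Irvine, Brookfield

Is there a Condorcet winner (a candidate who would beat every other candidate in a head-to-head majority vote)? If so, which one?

Dover

Head-to-head results (3 voters total):
Irvine vs Dover: Dover wins 2–1.
Irvine vs Brookfield: Irvine wins 2–1.
Irvine vs Linden: Linden wins 3–0.
Irvine vs Avon: Avon wins 2–1.
Irvine vs Claremont: Claremont wins 3–0.
Dover vs Brookfield: Dover wins 2–1.
Dover vs Linden: Dover wins 2–1.
Dover vs Avon: Dover wins 2–1.
Dover vs Claremont: Dover wins 2–1.
Brookfield vs Linden: Linden wins 3–0.
Brookfield vs Avon: Avon wins 2–1.
Brookfield vs Claremont: Claremont wins 2–1.
Linden vs Avon: Linden wins 2–1.
Linden vs Claremont: Linden wins 3–0.
Avon vs Claremont: Avon wins 2–1.
Dover beats each rival — Irvine (2–1), Brookfield (2–1), Linden (2–1), Avon (2–1), Claremont (2–1) — so Dover is the Condorcet winner.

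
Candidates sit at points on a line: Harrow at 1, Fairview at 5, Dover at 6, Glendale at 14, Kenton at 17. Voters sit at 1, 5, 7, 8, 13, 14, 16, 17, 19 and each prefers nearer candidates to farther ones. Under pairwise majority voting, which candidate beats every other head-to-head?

With single-peaked preferences on a line, the Condorcet winner is the candidate closest to the median voter.
The median voter (position 13) is closest to Glendale at 14.
Check: Glendale vs Dover — voters closer to Glendale: 5 of 9.

Glendale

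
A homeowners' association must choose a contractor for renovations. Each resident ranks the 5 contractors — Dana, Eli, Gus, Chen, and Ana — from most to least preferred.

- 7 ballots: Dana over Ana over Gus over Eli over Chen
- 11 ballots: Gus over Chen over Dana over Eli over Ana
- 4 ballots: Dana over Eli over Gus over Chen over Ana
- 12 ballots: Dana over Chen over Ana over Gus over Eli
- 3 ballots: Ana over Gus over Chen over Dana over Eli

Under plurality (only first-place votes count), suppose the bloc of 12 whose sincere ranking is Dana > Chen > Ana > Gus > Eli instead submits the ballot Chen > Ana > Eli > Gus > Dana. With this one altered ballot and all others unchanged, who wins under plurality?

Chen

First-place totals with the altered ballot: Dana 11, Eli 0, Gus 11, Chen 12, Ana 3.
The switch changes the winner from Dana to Chen.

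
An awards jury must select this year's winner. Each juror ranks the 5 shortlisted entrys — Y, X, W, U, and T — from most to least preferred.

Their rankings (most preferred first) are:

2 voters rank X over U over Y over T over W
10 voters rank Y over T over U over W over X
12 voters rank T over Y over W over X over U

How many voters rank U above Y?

2

Ballots ranking U above Y: 2.
Ballots ranking Y above U: 10+12 = 22.
So 2 of 24 voters prefer U to Y.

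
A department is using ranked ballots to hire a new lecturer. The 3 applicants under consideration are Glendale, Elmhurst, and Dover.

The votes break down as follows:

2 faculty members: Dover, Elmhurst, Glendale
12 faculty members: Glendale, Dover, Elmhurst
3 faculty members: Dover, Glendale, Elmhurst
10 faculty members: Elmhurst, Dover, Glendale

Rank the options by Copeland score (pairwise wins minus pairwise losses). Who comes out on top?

Dover

Pairwise results:
  Glendale vs Elmhurst: Glendale wins 15–12.
  Glendale vs Dover: Dover wins 15–12.
  Elmhurst vs Dover: Dover wins 17–10.
Copeland scores (wins − losses):
  Glendale: 1 − 1 = 0
  Elmhurst: 0 − 2 = -2
  Dover: 2 − 0 = 2
Dover has the best Copeland score.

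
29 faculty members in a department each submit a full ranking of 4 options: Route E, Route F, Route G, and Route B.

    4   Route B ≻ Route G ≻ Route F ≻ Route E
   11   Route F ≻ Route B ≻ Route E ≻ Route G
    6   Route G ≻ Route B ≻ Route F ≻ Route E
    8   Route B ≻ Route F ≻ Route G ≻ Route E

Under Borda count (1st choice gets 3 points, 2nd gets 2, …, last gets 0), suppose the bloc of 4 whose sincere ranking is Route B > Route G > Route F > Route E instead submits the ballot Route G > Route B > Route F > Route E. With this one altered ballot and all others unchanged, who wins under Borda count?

Borda totals with the altered ballot: Route E 11, Route F 59, Route G 38, Route B 66.
The winner is unchanged: still Route B.

Route B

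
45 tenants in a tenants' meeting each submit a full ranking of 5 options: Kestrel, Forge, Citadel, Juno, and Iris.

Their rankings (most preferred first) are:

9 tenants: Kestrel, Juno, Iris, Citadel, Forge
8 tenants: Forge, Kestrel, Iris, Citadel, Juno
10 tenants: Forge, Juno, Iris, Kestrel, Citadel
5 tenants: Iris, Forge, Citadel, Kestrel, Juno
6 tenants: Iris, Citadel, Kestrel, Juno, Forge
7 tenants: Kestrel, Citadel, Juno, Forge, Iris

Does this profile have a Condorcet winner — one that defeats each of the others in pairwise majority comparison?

Yes

Head-to-head results (45 voters total):
Kestrel vs Forge: Forge wins 23–22.
Kestrel vs Citadel: Kestrel wins 34–11.
Kestrel vs Juno: Kestrel wins 35–10.
Kestrel vs Iris: Kestrel wins 24–21.
Forge vs Citadel: Forge wins 23–22.
Forge vs Juno: Forge wins 23–22.
Forge vs Iris: Forge wins 25–20.
Citadel vs Juno: Citadel wins 26–19.
Citadel vs Iris: Iris wins 38–7.
Juno vs Iris: Juno wins 26–19.
Forge beats each rival — Kestrel (23–22), Citadel (23–22), Juno (23–22), Iris (25–20) — so Forge is the Condorcet winner.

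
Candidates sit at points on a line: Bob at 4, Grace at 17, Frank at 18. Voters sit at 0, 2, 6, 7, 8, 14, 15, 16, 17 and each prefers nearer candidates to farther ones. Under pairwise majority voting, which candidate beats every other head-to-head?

With single-peaked preferences on a line, the Condorcet winner is the candidate closest to the median voter.
The median voter (position 8) is closest to Bob at 4.
Check: Bob vs Frank — voters closer to Bob: 5 of 9.

Bob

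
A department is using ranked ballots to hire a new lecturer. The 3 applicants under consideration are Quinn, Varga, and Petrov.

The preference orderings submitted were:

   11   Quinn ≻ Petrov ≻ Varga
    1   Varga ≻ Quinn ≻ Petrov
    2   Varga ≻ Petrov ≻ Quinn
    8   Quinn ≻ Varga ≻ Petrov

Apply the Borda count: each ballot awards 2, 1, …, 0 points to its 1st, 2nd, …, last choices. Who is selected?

Quinn

Borda scores:
  Quinn: 11·2 + 1 + 2·0 + 8·2 = 39
  Varga: 11·0 + 2 + 2·2 + 8·1 = 14
  Petrov: 11·1 + 0 + 2·1 + 8·0 = 13
Quinn has the highest total.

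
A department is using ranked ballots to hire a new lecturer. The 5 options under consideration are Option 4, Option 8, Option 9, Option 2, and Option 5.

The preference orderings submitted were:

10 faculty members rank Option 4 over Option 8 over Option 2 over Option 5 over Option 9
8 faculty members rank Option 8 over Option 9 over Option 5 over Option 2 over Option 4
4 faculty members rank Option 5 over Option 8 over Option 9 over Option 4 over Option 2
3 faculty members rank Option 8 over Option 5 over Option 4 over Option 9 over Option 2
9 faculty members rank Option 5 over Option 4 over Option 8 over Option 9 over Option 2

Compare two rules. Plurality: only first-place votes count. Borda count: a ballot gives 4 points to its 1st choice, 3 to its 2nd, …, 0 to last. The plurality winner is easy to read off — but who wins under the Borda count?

Option 8

Plurality first-place counts: Option 4 10, Option 8 11, Option 9 0, Option 2 0, Option 5 13 → Option 5.
Borda totals: Option 4 77, Option 8 104, Option 9 44, Option 2 28, Option 5 87 → Option 8.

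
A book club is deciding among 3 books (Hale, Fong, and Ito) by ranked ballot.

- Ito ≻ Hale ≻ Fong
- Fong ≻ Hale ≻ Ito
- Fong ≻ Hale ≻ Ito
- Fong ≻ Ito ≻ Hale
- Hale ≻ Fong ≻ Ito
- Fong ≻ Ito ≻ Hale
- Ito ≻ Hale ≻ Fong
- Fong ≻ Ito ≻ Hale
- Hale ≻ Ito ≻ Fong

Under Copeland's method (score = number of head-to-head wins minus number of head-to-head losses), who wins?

Fong

Pairwise results:
  Hale vs Fong: Fong wins 5–4.
  Hale vs Ito: Ito wins 5–4.
  Fong vs Ito: Fong wins 6–3.
Copeland scores (wins − losses):
  Hale: 0 − 2 = -2
  Fong: 2 − 0 = 2
  Ito: 1 − 1 = 0
Fong has the best Copeland score.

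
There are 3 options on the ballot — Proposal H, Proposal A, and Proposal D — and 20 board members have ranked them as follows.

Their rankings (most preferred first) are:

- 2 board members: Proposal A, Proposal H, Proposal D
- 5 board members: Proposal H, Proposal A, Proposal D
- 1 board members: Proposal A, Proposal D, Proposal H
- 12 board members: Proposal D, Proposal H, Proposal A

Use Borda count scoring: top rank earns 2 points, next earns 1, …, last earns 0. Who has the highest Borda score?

Borda scores:
  Proposal H: 2·1 + 5·2 + 0 + 12·1 = 24
  Proposal A: 2·2 + 5·1 + 2 + 12·0 = 11
  Proposal D: 2·0 + 5·0 + 1 + 12·2 = 25
Proposal D has the highest total.

Proposal D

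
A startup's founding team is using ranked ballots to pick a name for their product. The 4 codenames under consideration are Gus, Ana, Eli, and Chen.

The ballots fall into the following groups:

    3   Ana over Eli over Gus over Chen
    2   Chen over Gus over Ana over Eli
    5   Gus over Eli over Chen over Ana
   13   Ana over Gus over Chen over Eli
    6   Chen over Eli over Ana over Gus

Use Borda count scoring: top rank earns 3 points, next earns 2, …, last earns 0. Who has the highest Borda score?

Borda scores:
  Gus: 3·1 + 2·2 + 5·3 + 13·2 + 6·0 = 48
  Ana: 3·3 + 2·1 + 5·0 + 13·3 + 6·1 = 56
  Eli: 3·2 + 2·0 + 5·2 + 13·0 + 6·2 = 28
  Chen: 3·0 + 2·3 + 5·1 + 13·1 + 6·3 = 42
Ana has the highest total.

Ana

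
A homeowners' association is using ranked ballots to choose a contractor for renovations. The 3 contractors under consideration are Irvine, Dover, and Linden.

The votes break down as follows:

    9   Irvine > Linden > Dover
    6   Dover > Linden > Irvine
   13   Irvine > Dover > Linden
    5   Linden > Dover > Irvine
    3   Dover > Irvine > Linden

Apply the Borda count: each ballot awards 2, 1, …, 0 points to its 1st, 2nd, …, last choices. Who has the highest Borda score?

Irvine

Borda scores:
  Irvine: 9·2 + 6·0 + 13·2 + 5·0 + 3·1 = 47
  Dover: 9·0 + 6·2 + 13·1 + 5·1 + 3·2 = 36
  Linden: 9·1 + 6·1 + 13·0 + 5·2 + 3·0 = 25
Irvine has the highest total.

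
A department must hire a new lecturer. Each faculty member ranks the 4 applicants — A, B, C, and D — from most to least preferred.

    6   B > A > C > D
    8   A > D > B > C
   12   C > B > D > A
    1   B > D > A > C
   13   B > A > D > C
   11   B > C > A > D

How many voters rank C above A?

Ballots ranking C above A: 12+11 = 23.
Ballots ranking A above C: 6+8+1+13 = 28.
So 23 of 51 voters prefer C to A.

23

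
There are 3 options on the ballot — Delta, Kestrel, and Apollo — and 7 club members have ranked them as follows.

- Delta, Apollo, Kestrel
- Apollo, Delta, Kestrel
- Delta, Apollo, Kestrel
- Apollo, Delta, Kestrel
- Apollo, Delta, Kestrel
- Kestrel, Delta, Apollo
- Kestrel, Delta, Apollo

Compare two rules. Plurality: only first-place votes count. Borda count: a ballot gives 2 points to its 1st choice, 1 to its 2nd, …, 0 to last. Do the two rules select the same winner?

No

Plurality first-place counts: Delta 2, Kestrel 2, Apollo 3 → Apollo.
Borda totals: Delta 9, Kestrel 4, Apollo 8 → Delta.
The two rules disagree: plurality picks Apollo, Borda picks Delta.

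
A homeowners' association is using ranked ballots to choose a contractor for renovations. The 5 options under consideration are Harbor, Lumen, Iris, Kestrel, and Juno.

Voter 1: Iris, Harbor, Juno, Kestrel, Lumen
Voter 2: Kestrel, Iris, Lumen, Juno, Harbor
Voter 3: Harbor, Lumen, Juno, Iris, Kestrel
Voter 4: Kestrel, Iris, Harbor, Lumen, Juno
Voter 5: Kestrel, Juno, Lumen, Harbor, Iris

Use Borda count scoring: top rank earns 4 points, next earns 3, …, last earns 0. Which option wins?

Borda scores:
  Harbor: 3 + 0 + 4 + 2 + 1 = 10
  Lumen: 0 + 2 + 3 + 1 + 2 = 8
  Iris: 4 + 3 + 1 + 3 + 0 = 11
  Kestrel: 1 + 4 + 0 + 4 + 4 = 13
  Juno: 2 + 1 + 2 + 0 + 3 = 8
Kestrel has the highest total.

Kestrel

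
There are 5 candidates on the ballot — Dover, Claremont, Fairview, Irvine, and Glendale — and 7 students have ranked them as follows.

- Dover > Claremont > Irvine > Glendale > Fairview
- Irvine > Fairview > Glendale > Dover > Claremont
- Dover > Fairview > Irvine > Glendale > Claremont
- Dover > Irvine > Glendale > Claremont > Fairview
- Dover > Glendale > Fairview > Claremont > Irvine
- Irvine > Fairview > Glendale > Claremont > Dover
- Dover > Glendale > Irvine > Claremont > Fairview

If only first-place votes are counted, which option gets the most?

First-place vote totals:
  Dover: 5
  Claremont: 0
  Fairview: 0
  Irvine: 2
  Glendale: 0
Dover has the most first-place votes.

Dover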